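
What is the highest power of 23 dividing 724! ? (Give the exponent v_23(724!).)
v_23(724!) = 32

Legendre's formula: v_p(n!) = Σ_{k ≥ 1} ⌊n / p^k⌋. For p = 23, n = 724, the terms are:
  ⌊724/23^1⌋ = ⌊724/23⌋ = 31
  ⌊724/23^2⌋ = ⌊724/529⌋ = 1
(the next term ⌊724/23^3⌋ = 0, terminating the sum). Summing: v_23(724!) = 31 + 1 = 32.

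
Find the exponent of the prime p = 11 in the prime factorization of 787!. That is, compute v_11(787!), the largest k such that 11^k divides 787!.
v_11(787!) = 77

Legendre's formula: v_p(n!) = Σ_{k ≥ 1} ⌊n / p^k⌋. For p = 11, n = 787, the terms are:
  ⌊787/11^1⌋ = ⌊787/11⌋ = 71
  ⌊787/11^2⌋ = ⌊787/121⌋ = 6
(the next term ⌊787/11^3⌋ = 0, terminating the sum). Summing: v_11(787!) = 71 + 6 = 77.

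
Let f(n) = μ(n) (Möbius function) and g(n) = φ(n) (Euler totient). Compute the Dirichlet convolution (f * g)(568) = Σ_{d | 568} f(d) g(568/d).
(μ * φ)(568) = 138

Divisors of 568: [1, 2, 4, 8, 71, 142, 284, 568]. For each d | 568:
  d = 1: μ(1) · φ(568/1) = 1 · 280 = 280
  d = 2: μ(2) · φ(568/2) = -1 · 140 = -140
  d = 4: μ(4) · φ(568/4) = 0 · 70 = 0
  d = 8: μ(8) · φ(568/8) = 0 · 70 = 0
  d = 71: μ(71) · φ(568/71) = -1 · 4 = -4
  d = 142: μ(142) · φ(568/142) = 1 · 2 = 2
  d = 284: μ(284) · φ(568/284) = 0 · 1 = 0
  d = 568: μ(568) · φ(568/568) = 0 · 1 = 0
Summing: (μ * φ)(568) = 280 + -140 + 0 + 0 + -4 + 2 + 0 + 0 = 138.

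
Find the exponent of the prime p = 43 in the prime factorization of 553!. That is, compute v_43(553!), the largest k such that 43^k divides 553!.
v_43(553!) = 12

Legendre's formula: v_p(n!) = Σ_{k ≥ 1} ⌊n / p^k⌋. For p = 43, n = 553, the terms are:
  ⌊553/43^1⌋ = ⌊553/43⌋ = 12
(the next term ⌊553/43^2⌋ = 0, terminating the sum). Summing: v_43(553!) = 12 = 12.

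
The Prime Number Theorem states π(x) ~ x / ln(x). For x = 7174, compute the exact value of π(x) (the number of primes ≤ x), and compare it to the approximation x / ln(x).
π(7174) = 916;  x/ln(x) ≈ 808.04;  relative error ≈ 11.79%.

Directly count primes up to 7174: π(7174) = 916. The PNT approximation gives 7174/ln(7174) ≈ 7174/8.87822 ≈ 808.04. Relative error (π(x) − x/ln(x)) / π(x) ≈ 11.79%; the approximation is known to undercount slightly (Li(x) is a better estimate).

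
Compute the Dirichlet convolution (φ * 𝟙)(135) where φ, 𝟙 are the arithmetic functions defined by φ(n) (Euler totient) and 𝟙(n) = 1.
(φ * 𝟙)(135) = 135

Divisors of 135: [1, 3, 5, 9, 15, 27, 45, 135]. For each d | 135:
  d = 1: φ(1) · 𝟙(135/1) = 1 · 1 = 1
  d = 3: φ(3) · 𝟙(135/3) = 2 · 1 = 2
  d = 5: φ(5) · 𝟙(135/5) = 4 · 1 = 4
  d = 9: φ(9) · 𝟙(135/9) = 6 · 1 = 6
  d = 15: φ(15) · 𝟙(135/15) = 8 · 1 = 8
  d = 27: φ(27) · 𝟙(135/27) = 18 · 1 = 18
  d = 45: φ(45) · 𝟙(135/45) = 24 · 1 = 24
  d = 135: φ(135) · 𝟙(135/135) = 72 · 1 = 72
Summing: (φ * 𝟙)(135) = 1 + 2 + 4 + 6 + 8 + 18 + 24 + 72 = 135.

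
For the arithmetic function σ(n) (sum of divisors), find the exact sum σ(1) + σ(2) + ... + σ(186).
Σ_{n ≤ 186} σ(n) = 28558

Compute σ(n) for each 1 ≤ n ≤ 186: σ(1) = 1, σ(2) = 3, σ(3) = 4, σ(4) = 7, σ(5) = 6, σ(6) = 12, σ(7) = 8, σ(8) = 15, σ(9) = 13, σ(10) = 18, σ(11) = 12, σ(12) = 28, σ(13) = 14, σ(14) = 24, σ(15) = 24, σ(16) = 31, σ(17) = 18, σ(18) = 39, σ(19) = 20, σ(20) = 42, σ(21) = 32, σ(22) = 36, σ(23) = 24, σ(24) = 60, σ(25) = 31, σ(26) = 42, σ(27) = 40, σ(28) = 56, σ(29) = 30, σ(30) = 72, σ(31) = 32, σ(32) = 63, σ(33) = 48, σ(34) = 54, σ(35) = 48, σ(36) = 91, σ(37) = 38, σ(38) = 60, σ(39) = 56, σ(40) = 90, σ(41) = 42, σ(42) = 96, σ(43) = 44, σ(44) = 84, σ(45) = 78, σ(46) = 72, σ(47) = 48, σ(48) = 124, σ(49) = 57, σ(50) = 93, σ(51) = 72, σ(52) = 98, σ(53) = 54, σ(54) = 120, σ(55) = 72, σ(56) = 120, σ(57) = 80, σ(58) = 90, σ(59) = 60, σ(60) = 168, σ(61) = 62, σ(62) = 96, σ(63) = 104, σ(64) = 127, σ(65) = 84, σ(66) = 144, σ(67) = 68, σ(68) = 126, σ(69) = 96, σ(70) = 144, σ(71) = 72, σ(72) = 195, σ(73) = 74, σ(74) = 114, σ(75) = 124, σ(76) = 140, σ(77) = 96, σ(78) = 168, σ(79) = 80, σ(80) = 186, σ(81) = 121, σ(82) = 126, σ(83) = 84, σ(84) = 224, σ(85) = 108, σ(86) = 132, σ(87) = 120, σ(88) = 180, σ(89) = 90, σ(90) = 234, σ(91) = 112, σ(92) = 168, σ(93) = 128, σ(94) = 144, σ(95) = 120, σ(96) = 252, σ(97) = 98, σ(98) = 171, σ(99) = 156, σ(100) = 217, σ(101) = 102, σ(102) = 216, σ(103) = 104, σ(104) = 210, σ(105) = 192, σ(106) = 162, σ(107) = 108, σ(108) = 280, σ(109) = 110, σ(110) = 216, σ(111) = 152, σ(112) = 248, σ(113) = 114, σ(114) = 240, σ(115) = 144, σ(116) = 210, σ(117) = 182, σ(118) = 180, σ(119) = 144, σ(120) = 360, σ(121) = 133, σ(122) = 186, σ(123) = 168, σ(124) = 224, σ(125) = 156, σ(126) = 312, σ(127) = 128, σ(128) = 255, σ(129) = 176, σ(130) = 252, σ(131) = 132, σ(132) = 336, σ(133) = 160, σ(134) = 204, σ(135) = 240, σ(136) = 270, σ(137) = 138, σ(138) = 288, σ(139) = 140, σ(140) = 336, σ(141) = 192, σ(142) = 216, σ(143) = 168, σ(144) = 403, σ(145) = 180, σ(146) = 222, σ(147) = 228, σ(148) = 266, σ(149) = 150, σ(150) = 372, σ(151) = 152, σ(152) = 300, σ(153) = 234, σ(154) = 288, σ(155) = 192, σ(156) = 392, σ(157) = 158, σ(158) = 240, σ(159) = 216, σ(160) = 378, σ(161) = 192, σ(162) = 363, σ(163) = 164, σ(164) = 294, σ(165) = 288, σ(166) = 252, σ(167) = 168, σ(168) = 480, σ(169) = 183, σ(170) = 324, σ(171) = 260, σ(172) = 308, σ(173) = 174, σ(174) = 360, σ(175) = 248, σ(176) = 372, σ(177) = 240, σ(178) = 270, σ(179) = 180, σ(180) = 546, σ(181) = 182, σ(182) = 336, σ(183) = 248, σ(184) = 360, σ(185) = 228, σ(186) = 384. Summing all 186 values: 28558. (Average order: Σ_{n ≤ x} σ(n) ~ (π²/12) x². For x = 186, (π²/12)·186² ≈ 28454.07.)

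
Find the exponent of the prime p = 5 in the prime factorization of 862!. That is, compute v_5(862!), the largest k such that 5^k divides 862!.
v_5(862!) = 213

Legendre's formula: v_p(n!) = Σ_{k ≥ 1} ⌊n / p^k⌋. For p = 5, n = 862, the terms are:
  ⌊862/5^1⌋ = ⌊862/5⌋ = 172
  ⌊862/5^2⌋ = ⌊862/25⌋ = 34
  ⌊862/5^3⌋ = ⌊862/125⌋ = 6
  ⌊862/5^4⌋ = ⌊862/625⌋ = 1
(the next term ⌊862/5^5⌋ = 0, terminating the sum). Summing: v_5(862!) = 172 + 34 + 6 + 1 = 213.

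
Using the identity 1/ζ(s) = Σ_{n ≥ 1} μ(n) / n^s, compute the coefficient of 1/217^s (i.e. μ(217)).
μ(217) = 1

Factor n = 217 = 7 · 31. μ(n) = 0 if any exponent ≥ 2 (not squarefree); otherwise μ(n) = (−1)^{ω(n)} where ω(n) is the number of distinct prime factors. Applying: μ(217) = 1.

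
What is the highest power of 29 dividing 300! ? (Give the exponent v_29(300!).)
v_29(300!) = 10

Legendre's formula: v_p(n!) = Σ_{k ≥ 1} ⌊n / p^k⌋. For p = 29, n = 300, the terms are:
  ⌊300/29^1⌋ = ⌊300/29⌋ = 10
(the next term ⌊300/29^2⌋ = 0, terminating the sum). Summing: v_29(300!) = 10 = 10.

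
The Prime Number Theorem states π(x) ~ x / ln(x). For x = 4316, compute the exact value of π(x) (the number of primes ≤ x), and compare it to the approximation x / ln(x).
π(4316) = 590;  x/ln(x) ≈ 515.65;  relative error ≈ 12.60%.

Directly count primes up to 4316: π(4316) = 590. The PNT approximation gives 4316/ln(4316) ≈ 4316/8.37008 ≈ 515.65. Relative error (π(x) − x/ln(x)) / π(x) ≈ 12.60%; the approximation is known to undercount slightly (Li(x) is a better estimate).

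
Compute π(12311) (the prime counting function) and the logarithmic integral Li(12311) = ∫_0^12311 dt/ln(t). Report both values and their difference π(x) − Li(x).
π(12311) = 1471;  Li(12311) ≈ 1494.16;  π(x) − Li(x) ≈ -23.16.

Direct count of primes ≤ 12311 gives π(12311) = 1471. Numerical evaluation of the logarithmic integral gives Li(12311) ≈ 1494.16. The difference π(x) − Li(x) ≈ -23.16 is typically negative for small/moderate x (Li(x) overestimates), though Littlewood's theorem shows this sign changes infinitely often.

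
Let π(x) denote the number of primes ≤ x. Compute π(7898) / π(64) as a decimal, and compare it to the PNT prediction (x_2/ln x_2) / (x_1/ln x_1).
π(7898)/π(64) = 997/18 ≈ 55.3889;  PNT prediction ≈ 57.1887.

π(64) = 18 and π(7898) = 997, so π(7898)/π(64) ≈ 55.3889. The PNT-predicted ratio is (7898/ln(7898)) / (64/ln(64)) ≈ 57.1887. The two agree to within a few percent, as expected.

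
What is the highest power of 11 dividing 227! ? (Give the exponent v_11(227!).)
v_11(227!) = 21

Legendre's formula: v_p(n!) = Σ_{k ≥ 1} ⌊n / p^k⌋. For p = 11, n = 227, the terms are:
  ⌊227/11^1⌋ = ⌊227/11⌋ = 20
  ⌊227/11^2⌋ = ⌊227/121⌋ = 1
(the next term ⌊227/11^3⌋ = 0, terminating the sum). Summing: v_11(227!) = 20 + 1 = 21.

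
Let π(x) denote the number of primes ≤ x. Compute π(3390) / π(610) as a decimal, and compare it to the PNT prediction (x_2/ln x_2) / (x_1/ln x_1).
π(3390)/π(610) = 477/111 ≈ 4.2973;  PNT prediction ≈ 4.3848.

π(610) = 111 and π(3390) = 477, so π(3390)/π(610) ≈ 4.2973. The PNT-predicted ratio is (3390/ln(3390)) / (610/ln(610)) ≈ 4.3848. The two agree to within a few percent, as expected.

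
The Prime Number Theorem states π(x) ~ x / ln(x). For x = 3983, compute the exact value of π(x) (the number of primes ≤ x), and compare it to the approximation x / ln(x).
π(3983) = 549;  x/ln(x) ≈ 480.47;  relative error ≈ 12.48%.

Directly count primes up to 3983: π(3983) = 549. The PNT approximation gives 3983/ln(3983) ≈ 3983/8.28979 ≈ 480.47. Relative error (π(x) − x/ln(x)) / π(x) ≈ 12.48%; the approximation is known to undercount slightly (Li(x) is a better estimate).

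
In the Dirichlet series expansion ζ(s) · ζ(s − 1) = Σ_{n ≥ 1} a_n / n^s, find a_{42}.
σ(42) = 96

In the product (Σ m^0/m^s)(Σ k / k^s) = Σ (Σ_{d | n} d) / n^s, the coefficient of 1/n^s is σ(n) = Σ_{d | n} d. For n = 42, divisors are [1, 2, 3, 6, 7, 14, 21, 42]; summing: σ(42) = 96.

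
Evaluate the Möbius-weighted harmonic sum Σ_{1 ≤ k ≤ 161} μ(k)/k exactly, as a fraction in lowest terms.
Σ μ(k)/k = 674117532155663976794637693297075629210667954252961166216521/35375166993717494840635767087951744212057570647889977422429870

Values of μ(k) for 1 ≤ k ≤ 161: μ(1) = 1, μ(2) = -1, μ(3) = -1, μ(5) = -1, μ(6) = 1, μ(7) = -1, μ(10) = 1, μ(11) = -1, μ(13) = -1, μ(14) = 1, μ(15) = 1, μ(17) = -1, μ(19) = -1, μ(21) = 1, μ(22) = 1, μ(23) = -1, μ(26) = 1, μ(29) = -1, μ(30) = -1, μ(31) = -1, μ(33) = 1, μ(34) = 1, μ(35) = 1, μ(37) = -1, μ(38) = 1, μ(39) = 1, μ(41) = -1, μ(42) = -1, μ(43) = -1, μ(46) = 1, μ(47) = -1, μ(51) = 1, μ(53) = -1, μ(55) = 1, μ(57) = 1, μ(58) = 1, μ(59) = -1, μ(61) = -1, μ(62) = 1, μ(65) = 1, μ(66) = -1, μ(67) = -1, μ(69) = 1, μ(70) = -1, μ(71) = -1, μ(73) = -1, μ(74) = 1, μ(77) = 1, μ(78) = -1, μ(79) = -1, μ(82) = 1, μ(83) = -1, μ(85) = 1, μ(86) = 1, μ(87) = 1, μ(89) = -1, μ(91) = 1, μ(93) = 1, μ(94) = 1, μ(95) = 1, μ(97) = -1, μ(101) = -1, μ(102) = -1, μ(103) = -1, μ(105) = -1, μ(106) = 1, μ(107) = -1, μ(109) = -1, μ(110) = -1, μ(111) = 1, μ(113) = -1, μ(114) = -1, μ(115) = 1, μ(118) = 1, μ(119) = 1, μ(122) = 1, μ(123) = 1, μ(127) = -1, μ(129) = 1, μ(130) = -1, μ(131) = -1, μ(133) = 1, μ(134) = 1, μ(137) = -1, μ(138) = -1, μ(139) = -1, μ(141) = 1, μ(142) = 1, μ(143) = 1, μ(145) = 1, μ(146) = 1, μ(149) = -1, μ(151) = -1, μ(154) = -1, μ(155) = 1, μ(157) = -1, μ(158) = 1, μ(159) = 1, μ(161) = 1, with μ = 0 on non-squarefree integers. Summing μ(k)/k for k where μ(k) ≠ 0 gives 674117532155663976794637693297075629210667954252961166216521/35375166993717494840635767087951744212057570647889977422429870 ≈ 0.0191. (PNT ⟺ this sum → 0 as n → ∞.)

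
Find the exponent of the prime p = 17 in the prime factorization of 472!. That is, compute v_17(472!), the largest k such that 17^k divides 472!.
v_17(472!) = 28

Legendre's formula: v_p(n!) = Σ_{k ≥ 1} ⌊n / p^k⌋. For p = 17, n = 472, the terms are:
  ⌊472/17^1⌋ = ⌊472/17⌋ = 27
  ⌊472/17^2⌋ = ⌊472/289⌋ = 1
(the next term ⌊472/17^3⌋ = 0, terminating the sum). Summing: v_17(472!) = 27 + 1 = 28.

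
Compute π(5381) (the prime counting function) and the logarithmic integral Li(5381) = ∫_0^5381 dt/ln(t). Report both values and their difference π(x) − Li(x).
π(5381) = 709;  Li(5381) ≈ 728.82;  π(x) − Li(x) ≈ -19.82.

Direct count of primes ≤ 5381 gives π(5381) = 709. Numerical evaluation of the logarithmic integral gives Li(5381) ≈ 728.82. The difference π(x) − Li(x) ≈ -19.82 is typically negative for small/moderate x (Li(x) overestimates), though Littlewood's theorem shows this sign changes infinitely often.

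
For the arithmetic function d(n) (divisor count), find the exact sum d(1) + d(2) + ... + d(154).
Σ_{n ≤ 154} d(n) = 804

Compute d(n) for each 1 ≤ n ≤ 154: d(1) = 1, d(2) = 2, d(3) = 2, d(4) = 3, d(5) = 2, d(6) = 4, d(7) = 2, d(8) = 4, d(9) = 3, d(10) = 4, d(11) = 2, d(12) = 6, d(13) = 2, d(14) = 4, d(15) = 4, d(16) = 5, d(17) = 2, d(18) = 6, d(19) = 2, d(20) = 6, d(21) = 4, d(22) = 4, d(23) = 2, d(24) = 8, d(25) = 3, d(26) = 4, d(27) = 4, d(28) = 6, d(29) = 2, d(30) = 8, d(31) = 2, d(32) = 6, d(33) = 4, d(34) = 4, d(35) = 4, d(36) = 9, d(37) = 2, d(38) = 4, d(39) = 4, d(40) = 8, d(41) = 2, d(42) = 8, d(43) = 2, d(44) = 6, d(45) = 6, d(46) = 4, d(47) = 2, d(48) = 10, d(49) = 3, d(50) = 6, d(51) = 4, d(52) = 6, d(53) = 2, d(54) = 8, d(55) = 4, d(56) = 8, d(57) = 4, d(58) = 4, d(59) = 2, d(60) = 12, d(61) = 2, d(62) = 4, d(63) = 6, d(64) = 7, d(65) = 4, d(66) = 8, d(67) = 2, d(68) = 6, d(69) = 4, d(70) = 8, d(71) = 2, d(72) = 12, d(73) = 2, d(74) = 4, d(75) = 6, d(76) = 6, d(77) = 4, d(78) = 8, d(79) = 2, d(80) = 10, d(81) = 5, d(82) = 4, d(83) = 2, d(84) = 12, d(85) = 4, d(86) = 4, d(87) = 4, d(88) = 8, d(89) = 2, d(90) = 12, d(91) = 4, d(92) = 6, d(93) = 4, d(94) = 4, d(95) = 4, d(96) = 12, d(97) = 2, d(98) = 6, d(99) = 6, d(100) = 9, d(101) = 2, d(102) = 8, d(103) = 2, d(104) = 8, d(105) = 8, d(106) = 4, d(107) = 2, d(108) = 12, d(109) = 2, d(110) = 8, d(111) = 4, d(112) = 10, d(113) = 2, d(114) = 8, d(115) = 4, d(116) = 6, d(117) = 6, d(118) = 4, d(119) = 4, d(120) = 16, d(121) = 3, d(122) = 4, d(123) = 4, d(124) = 6, d(125) = 4, d(126) = 12, d(127) = 2, d(128) = 8, d(129) = 4, d(130) = 8, d(131) = 2, d(132) = 12, d(133) = 4, d(134) = 4, d(135) = 8, d(136) = 8, d(137) = 2, d(138) = 8, d(139) = 2, d(140) = 12, d(141) = 4, d(142) = 4, d(143) = 4, d(144) = 15, d(145) = 4, d(146) = 4, d(147) = 6, d(148) = 6, d(149) = 2, d(150) = 12, d(151) = 2, d(152) = 8, d(153) = 6, d(154) = 8. Summing all 154 values: 804. (Dirichlet's divisor formula: Σ_{n ≤ x} d(n) = x ln(x) + (2γ − 1) x + O(√x). For x = 154, the asymptotic estimate is ≈ 799.47.)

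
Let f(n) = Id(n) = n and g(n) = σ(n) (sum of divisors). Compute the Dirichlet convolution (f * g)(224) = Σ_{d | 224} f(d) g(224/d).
(Id * σ)(224) = 4815

Divisors of 224: [1, 2, 4, 7, 8, 14, 16, 28, 32, 56, 112, 224]. For each d | 224:
  d = 1: Id(1) · σ(224/1) = 1 · 504 = 504
  d = 2: Id(2) · σ(224/2) = 2 · 248 = 496
  d = 4: Id(4) · σ(224/4) = 4 · 120 = 480
  d = 7: Id(7) · σ(224/7) = 7 · 63 = 441
  d = 8: Id(8) · σ(224/8) = 8 · 56 = 448
  d = 14: Id(14) · σ(224/14) = 14 · 31 = 434
  d = 16: Id(16) · σ(224/16) = 16 · 24 = 384
  d = 28: Id(28) · σ(224/28) = 28 · 15 = 420
  d = 32: Id(32) · σ(224/32) = 32 · 8 = 256
  d = 56: Id(56) · σ(224/56) = 56 · 7 = 392
  d = 112: Id(112) · σ(224/112) = 112 · 3 = 336
  d = 224: Id(224) · σ(224/224) = 224 · 1 = 224
Summing: (Id * σ)(224) = 504 + 496 + 480 + 441 + 448 + 434 + 384 + 420 + 256 + 392 + 336 + 224 = 4815.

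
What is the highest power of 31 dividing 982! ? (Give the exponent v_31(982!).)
v_31(982!) = 32

Legendre's formula: v_p(n!) = Σ_{k ≥ 1} ⌊n / p^k⌋. For p = 31, n = 982, the terms are:
  ⌊982/31^1⌋ = ⌊982/31⌋ = 31
  ⌊982/31^2⌋ = ⌊982/961⌋ = 1
(the next term ⌊982/31^3⌋ = 0, terminating the sum). Summing: v_31(982!) = 31 + 1 = 32.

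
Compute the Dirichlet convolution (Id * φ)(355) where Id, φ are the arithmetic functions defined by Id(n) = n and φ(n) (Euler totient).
(Id * φ)(355) = 1269

Divisors of 355: [1, 5, 71, 355]. For each d | 355:
  d = 1: Id(1) · φ(355/1) = 1 · 280 = 280
  d = 5: Id(5) · φ(355/5) = 5 · 70 = 350
  d = 71: Id(71) · φ(355/71) = 71 · 4 = 284
  d = 355: Id(355) · φ(355/355) = 355 · 1 = 355
Summing: (Id * φ)(355) = 280 + 350 + 284 + 355 = 1269.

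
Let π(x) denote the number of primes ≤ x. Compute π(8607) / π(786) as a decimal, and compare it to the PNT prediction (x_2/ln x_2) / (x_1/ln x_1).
π(8607)/π(786) = 1071/137 ≈ 7.8175;  PNT prediction ≈ 8.0577.

π(786) = 137 and π(8607) = 1071, so π(8607)/π(786) ≈ 7.8175. The PNT-predicted ratio is (8607/ln(8607)) / (786/ln(786)) ≈ 8.0577. The two agree to within a few percent, as expected.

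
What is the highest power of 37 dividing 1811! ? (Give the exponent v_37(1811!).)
v_37(1811!) = 49

Legendre's formula: v_p(n!) = Σ_{k ≥ 1} ⌊n / p^k⌋. For p = 37, n = 1811, the terms are:
  ⌊1811/37^1⌋ = ⌊1811/37⌋ = 48
  ⌊1811/37^2⌋ = ⌊1811/1369⌋ = 1
(the next term ⌊1811/37^3⌋ = 0, terminating the sum). Summing: v_37(1811!) = 48 + 1 = 49.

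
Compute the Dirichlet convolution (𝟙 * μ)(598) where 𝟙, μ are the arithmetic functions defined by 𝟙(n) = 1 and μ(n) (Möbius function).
(𝟙 * μ)(598) = 0

Divisors of 598: [1, 2, 13, 23, 26, 46, 299, 598]. For each d | 598:
  d = 1: 𝟙(1) · μ(598/1) = 1 · -1 = -1
  d = 2: 𝟙(2) · μ(598/2) = 1 · 1 = 1
  d = 13: 𝟙(13) · μ(598/13) = 1 · 1 = 1
  d = 23: 𝟙(23) · μ(598/23) = 1 · 1 = 1
  d = 26: 𝟙(26) · μ(598/26) = 1 · -1 = -1
  d = 46: 𝟙(46) · μ(598/46) = 1 · -1 = -1
  d = 299: 𝟙(299) · μ(598/299) = 1 · -1 = -1
  d = 598: 𝟙(598) · μ(598/598) = 1 · 1 = 1
Summing: (𝟙 * μ)(598) = -1 + 1 + 1 + 1 + -1 + -1 + -1 + 1 = 0.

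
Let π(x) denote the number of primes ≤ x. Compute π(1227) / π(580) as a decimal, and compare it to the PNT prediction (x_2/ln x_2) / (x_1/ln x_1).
π(1227)/π(580) = 200/106 ≈ 1.8868;  PNT prediction ≈ 1.8926.

π(580) = 106 and π(1227) = 200, so π(1227)/π(580) ≈ 1.8868. The PNT-predicted ratio is (1227/ln(1227)) / (580/ln(580)) ≈ 1.8926. The two agree to within a few percent, as expected.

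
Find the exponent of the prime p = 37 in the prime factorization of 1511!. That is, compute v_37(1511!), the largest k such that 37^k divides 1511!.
v_37(1511!) = 41

Legendre's formula: v_p(n!) = Σ_{k ≥ 1} ⌊n / p^k⌋. For p = 37, n = 1511, the terms are:
  ⌊1511/37^1⌋ = ⌊1511/37⌋ = 40
  ⌊1511/37^2⌋ = ⌊1511/1369⌋ = 1
(the next term ⌊1511/37^3⌋ = 0, terminating the sum). Summing: v_37(1511!) = 40 + 1 = 41.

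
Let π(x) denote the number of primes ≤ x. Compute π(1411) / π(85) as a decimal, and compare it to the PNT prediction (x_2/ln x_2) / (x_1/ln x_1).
π(1411)/π(85) = 223/23 ≈ 9.6957;  PNT prediction ≈ 10.1693.

π(85) = 23 and π(1411) = 223, so π(1411)/π(85) ≈ 9.6957. The PNT-predicted ratio is (1411/ln(1411)) / (85/ln(85)) ≈ 10.1693. The two agree to within a few percent, as expected.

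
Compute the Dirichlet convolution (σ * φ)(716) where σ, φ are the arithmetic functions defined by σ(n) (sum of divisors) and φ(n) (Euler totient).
(σ * φ)(716) = 4296

Divisors of 716: [1, 2, 4, 179, 358, 716]. For each d | 716:
  d = 1: σ(1) · φ(716/1) = 1 · 356 = 356
  d = 2: σ(2) · φ(716/2) = 3 · 178 = 534
  d = 4: σ(4) · φ(716/4) = 7 · 178 = 1246
  d = 179: σ(179) · φ(716/179) = 180 · 2 = 360
  d = 358: σ(358) · φ(716/358) = 540 · 1 = 540
  d = 716: σ(716) · φ(716/716) = 1260 · 1 = 1260
Summing: (σ * φ)(716) = 356 + 534 + 1246 + 360 + 540 + 1260 = 4296.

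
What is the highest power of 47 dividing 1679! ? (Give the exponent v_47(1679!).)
v_47(1679!) = 35

Legendre's formula: v_p(n!) = Σ_{k ≥ 1} ⌊n / p^k⌋. For p = 47, n = 1679, the terms are:
  ⌊1679/47^1⌋ = ⌊1679/47⌋ = 35
(the next term ⌊1679/47^2⌋ = 0, terminating the sum). Summing: v_47(1679!) = 35 = 35.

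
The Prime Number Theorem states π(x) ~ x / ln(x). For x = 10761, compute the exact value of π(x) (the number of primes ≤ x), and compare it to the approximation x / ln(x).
π(10761) = 1311;  x/ln(x) ≈ 1159.13;  relative error ≈ 11.58%.

Directly count primes up to 10761: π(10761) = 1311. The PNT approximation gives 10761/ln(10761) ≈ 10761/9.28368 ≈ 1159.13. Relative error (π(x) − x/ln(x)) / π(x) ≈ 11.58%; the approximation is known to undercount slightly (Li(x) is a better estimate).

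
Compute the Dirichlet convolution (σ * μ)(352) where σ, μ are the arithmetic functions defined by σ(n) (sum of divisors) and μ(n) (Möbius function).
(σ * μ)(352) = 352

Divisors of 352: [1, 2, 4, 8, 11, 16, 22, 32, 44, 88, 176, 352]. For each d | 352:
  d = 1: σ(1) · μ(352/1) = 1 · 0 = 0
  d = 2: σ(2) · μ(352/2) = 3 · 0 = 0
  d = 4: σ(4) · μ(352/4) = 7 · 0 = 0
  d = 8: σ(8) · μ(352/8) = 15 · 0 = 0
  d = 11: σ(11) · μ(352/11) = 12 · 0 = 0
  d = 16: σ(16) · μ(352/16) = 31 · 1 = 31
  d = 22: σ(22) · μ(352/22) = 36 · 0 = 0
  d = 32: σ(32) · μ(352/32) = 63 · -1 = -63
  d = 44: σ(44) · μ(352/44) = 84 · 0 = 0
  d = 88: σ(88) · μ(352/88) = 180 · 0 = 0
  d = 176: σ(176) · μ(352/176) = 372 · -1 = -372
  d = 352: σ(352) · μ(352/352) = 756 · 1 = 756
Summing: (σ * μ)(352) = 0 + 0 + 0 + 0 + 0 + 31 + 0 + -63 + 0 + 0 + -372 + 756 = 352.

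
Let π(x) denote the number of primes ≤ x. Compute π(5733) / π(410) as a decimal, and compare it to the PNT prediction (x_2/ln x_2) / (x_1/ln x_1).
π(5733)/π(410) = 753/80 ≈ 9.4125;  PNT prediction ≈ 9.7208.

π(410) = 80 and π(5733) = 753, so π(5733)/π(410) ≈ 9.4125. The PNT-predicted ratio is (5733/ln(5733)) / (410/ln(410)) ≈ 9.7208. The two agree to within a few percent, as expected.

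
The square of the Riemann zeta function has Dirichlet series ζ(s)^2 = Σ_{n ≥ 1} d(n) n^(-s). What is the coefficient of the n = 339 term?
d(339) = 4

ζ(s)^2 = (Σ 1/m^s)(Σ 1/k^s). The coefficient of 1/n^s in the product is the number of ordered pairs (m, k) with mk = n, which equals d(n). For n = 339, divisors are [1, 3, 113, 339], so d(339) = 4.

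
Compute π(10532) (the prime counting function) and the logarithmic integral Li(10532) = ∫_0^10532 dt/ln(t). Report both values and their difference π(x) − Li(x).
π(10532) = 1288;  Li(10532) ≈ 1303.74;  π(x) − Li(x) ≈ -15.74.

Direct count of primes ≤ 10532 gives π(10532) = 1288. Numerical evaluation of the logarithmic integral gives Li(10532) ≈ 1303.74. The difference π(x) − Li(x) ≈ -15.74 is typically negative for small/moderate x (Li(x) overestimates), though Littlewood's theorem shows this sign changes infinitely often.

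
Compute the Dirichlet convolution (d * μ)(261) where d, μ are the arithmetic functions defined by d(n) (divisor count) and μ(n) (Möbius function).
(d * μ)(261) = 1

Divisors of 261: [1, 3, 9, 29, 87, 261]. For each d | 261:
  d = 1: d(1) · μ(261/1) = 1 · 0 = 0
  d = 3: d(3) · μ(261/3) = 2 · 1 = 2
  d = 9: d(9) · μ(261/9) = 3 · -1 = -3
  d = 29: d(29) · μ(261/29) = 2 · 0 = 0
  d = 87: d(87) · μ(261/87) = 4 · -1 = -4
  d = 261: d(261) · μ(261/261) = 6 · 1 = 6
Summing: (d * μ)(261) = 0 + 2 + -3 + 0 + -4 + 6 = 1.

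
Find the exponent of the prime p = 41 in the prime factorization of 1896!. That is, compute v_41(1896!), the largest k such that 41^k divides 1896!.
v_41(1896!) = 47

Legendre's formula: v_p(n!) = Σ_{k ≥ 1} ⌊n / p^k⌋. For p = 41, n = 1896, the terms are:
  ⌊1896/41^1⌋ = ⌊1896/41⌋ = 46
  ⌊1896/41^2⌋ = ⌊1896/1681⌋ = 1
(the next term ⌊1896/41^3⌋ = 0, terminating the sum). Summing: v_41(1896!) = 46 + 1 = 47.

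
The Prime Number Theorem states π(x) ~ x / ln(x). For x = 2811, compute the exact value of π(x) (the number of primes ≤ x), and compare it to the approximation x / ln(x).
π(2811) = 409;  x/ln(x) ≈ 353.97;  relative error ≈ 13.45%.

Directly count primes up to 2811: π(2811) = 409. The PNT approximation gives 2811/ln(2811) ≈ 2811/7.94130 ≈ 353.97. Relative error (π(x) − x/ln(x)) / π(x) ≈ 13.45%; the approximation is known to undercount slightly (Li(x) is a better estimate).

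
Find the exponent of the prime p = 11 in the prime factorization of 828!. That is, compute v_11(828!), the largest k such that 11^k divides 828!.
v_11(828!) = 81

Legendre's formula: v_p(n!) = Σ_{k ≥ 1} ⌊n / p^k⌋. For p = 11, n = 828, the terms are:
  ⌊828/11^1⌋ = ⌊828/11⌋ = 75
  ⌊828/11^2⌋ = ⌊828/121⌋ = 6
(the next term ⌊828/11^3⌋ = 0, terminating the sum). Summing: v_11(828!) = 75 + 6 = 81.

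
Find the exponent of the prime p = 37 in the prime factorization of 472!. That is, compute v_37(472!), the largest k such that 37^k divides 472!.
v_37(472!) = 12

Legendre's formula: v_p(n!) = Σ_{k ≥ 1} ⌊n / p^k⌋. For p = 37, n = 472, the terms are:
  ⌊472/37^1⌋ = ⌊472/37⌋ = 12
(the next term ⌊472/37^2⌋ = 0, terminating the sum). Summing: v_37(472!) = 12 = 12.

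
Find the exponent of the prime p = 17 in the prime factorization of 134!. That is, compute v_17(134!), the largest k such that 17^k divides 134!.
v_17(134!) = 7

Legendre's formula: v_p(n!) = Σ_{k ≥ 1} ⌊n / p^k⌋. For p = 17, n = 134, the terms are:
  ⌊134/17^1⌋ = ⌊134/17⌋ = 7
(the next term ⌊134/17^2⌋ = 0, terminating the sum). Summing: v_17(134!) = 7 = 7.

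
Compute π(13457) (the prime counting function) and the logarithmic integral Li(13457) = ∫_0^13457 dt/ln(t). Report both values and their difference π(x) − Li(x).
π(13457) = 1595;  Li(13457) ≈ 1615.26;  π(x) − Li(x) ≈ -20.26.

Direct count of primes ≤ 13457 gives π(13457) = 1595. Numerical evaluation of the logarithmic integral gives Li(13457) ≈ 1615.26. The difference π(x) − Li(x) ≈ -20.26 is typically negative for small/moderate x (Li(x) overestimates), though Littlewood's theorem shows this sign changes infinitely often.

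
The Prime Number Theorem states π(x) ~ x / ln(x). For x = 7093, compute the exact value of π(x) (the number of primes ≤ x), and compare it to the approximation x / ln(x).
π(7093) = 909;  x/ln(x) ≈ 799.94;  relative error ≈ 12.00%.

Directly count primes up to 7093: π(7093) = 909. The PNT approximation gives 7093/ln(7093) ≈ 7093/8.86686 ≈ 799.94. Relative error (π(x) − x/ln(x)) / π(x) ≈ 12.00%; the approximation is known to undercount slightly (Li(x) is a better estimate).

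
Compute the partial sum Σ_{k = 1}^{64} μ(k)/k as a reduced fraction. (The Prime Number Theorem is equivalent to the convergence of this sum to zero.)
Σ μ(k)/k = 1874648830674470878723/117288381359406970983270

Values of μ(k) for 1 ≤ k ≤ 64: μ(1) = 1, μ(2) = -1, μ(3) = -1, μ(5) = -1, μ(6) = 1, μ(7) = -1, μ(10) = 1, μ(11) = -1, μ(13) = -1, μ(14) = 1, μ(15) = 1, μ(17) = -1, μ(19) = -1, μ(21) = 1, μ(22) = 1, μ(23) = -1, μ(26) = 1, μ(29) = -1, μ(30) = -1, μ(31) = -1, μ(33) = 1, μ(34) = 1, μ(35) = 1, μ(37) = -1, μ(38) = 1, μ(39) = 1, μ(41) = -1, μ(42) = -1, μ(43) = -1, μ(46) = 1, μ(47) = -1, μ(51) = 1, μ(53) = -1, μ(55) = 1, μ(57) = 1, μ(58) = 1, μ(59) = -1, μ(61) = -1, μ(62) = 1, with μ = 0 on non-squarefree integers. Summing μ(k)/k for k where μ(k) ≠ 0 gives 1874648830674470878723/117288381359406970983270 ≈ 0.0160. (PNT ⟺ this sum → 0 as n → ∞.)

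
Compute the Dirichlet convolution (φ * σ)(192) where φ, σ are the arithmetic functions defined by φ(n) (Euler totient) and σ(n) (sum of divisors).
(φ * σ)(192) = 2688

Divisors of 192: [1, 2, 3, 4, 6, 8, 12, 16, 24, 32, 48, 64, 96, 192]. For each d | 192:
  d = 1: φ(1) · σ(192/1) = 1 · 508 = 508
  d = 2: φ(2) · σ(192/2) = 1 · 252 = 252
  d = 3: φ(3) · σ(192/3) = 2 · 127 = 254
  d = 4: φ(4) · σ(192/4) = 2 · 124 = 248
  d = 6: φ(6) · σ(192/6) = 2 · 63 = 126
  d = 8: φ(8) · σ(192/8) = 4 · 60 = 240
  d = 12: φ(12) · σ(192/12) = 4 · 31 = 124
  d = 16: φ(16) · σ(192/16) = 8 · 28 = 224
  d = 24: φ(24) · σ(192/24) = 8 · 15 = 120
  d = 32: φ(32) · σ(192/32) = 16 · 12 = 192
  d = 48: φ(48) · σ(192/48) = 16 · 7 = 112
  d = 64: φ(64) · σ(192/64) = 32 · 4 = 128
  d = 96: φ(96) · σ(192/96) = 32 · 3 = 96
  d = 192: φ(192) · σ(192/192) = 64 · 1 = 64
Summing: (φ * σ)(192) = 508 + 252 + 254 + 248 + 126 + 240 + 124 + 224 + 120 + 192 + 112 + 128 + 96 + 64 = 2688.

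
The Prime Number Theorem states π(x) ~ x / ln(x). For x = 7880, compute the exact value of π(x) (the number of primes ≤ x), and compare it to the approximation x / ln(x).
π(7880) = 996;  x/ln(x) ≈ 878.28;  relative error ≈ 11.82%.

Directly count primes up to 7880: π(7880) = 996. The PNT approximation gives 7880/ln(7880) ≈ 7880/8.97208 ≈ 878.28. Relative error (π(x) − x/ln(x)) / π(x) ≈ 11.82%; the approximation is known to undercount slightly (Li(x) is a better estimate).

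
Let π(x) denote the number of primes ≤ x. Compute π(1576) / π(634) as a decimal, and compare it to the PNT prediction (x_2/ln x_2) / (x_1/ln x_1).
π(1576)/π(634) = 248/115 ≈ 2.1565;  PNT prediction ≈ 2.1784.

π(634) = 115 and π(1576) = 248, so π(1576)/π(634) ≈ 2.1565. The PNT-predicted ratio is (1576/ln(1576)) / (634/ln(634)) ≈ 2.1784. The two agree to within a few percent, as expected.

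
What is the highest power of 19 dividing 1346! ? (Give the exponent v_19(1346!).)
v_19(1346!) = 73

Legendre's formula: v_p(n!) = Σ_{k ≥ 1} ⌊n / p^k⌋. For p = 19, n = 1346, the terms are:
  ⌊1346/19^1⌋ = ⌊1346/19⌋ = 70
  ⌊1346/19^2⌋ = ⌊1346/361⌋ = 3
(the next term ⌊1346/19^3⌋ = 0, terminating the sum). Summing: v_19(1346!) = 70 + 3 = 73.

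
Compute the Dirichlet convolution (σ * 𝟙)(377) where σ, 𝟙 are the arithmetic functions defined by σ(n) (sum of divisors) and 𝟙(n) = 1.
(σ * 𝟙)(377) = 465

Divisors of 377: [1, 13, 29, 377]. For each d | 377:
  d = 1: σ(1) · 𝟙(377/1) = 1 · 1 = 1
  d = 13: σ(13) · 𝟙(377/13) = 14 · 1 = 14
  d = 29: σ(29) · 𝟙(377/29) = 30 · 1 = 30
  d = 377: σ(377) · 𝟙(377/377) = 420 · 1 = 420
Summing: (σ * 𝟙)(377) = 1 + 14 + 30 + 420 = 465.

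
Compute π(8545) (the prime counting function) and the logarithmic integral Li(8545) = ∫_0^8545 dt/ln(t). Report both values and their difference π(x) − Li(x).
π(8545) = 1066;  Li(8545) ≈ 1086.83;  π(x) − Li(x) ≈ -20.83.

Direct count of primes ≤ 8545 gives π(8545) = 1066. Numerical evaluation of the logarithmic integral gives Li(8545) ≈ 1086.83. The difference π(x) − Li(x) ≈ -20.83 is typically negative for small/moderate x (Li(x) overestimates), though Littlewood's theorem shows this sign changes infinitely often.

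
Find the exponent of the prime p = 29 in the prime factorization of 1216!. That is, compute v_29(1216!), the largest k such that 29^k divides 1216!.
v_29(1216!) = 42

Legendre's formula: v_p(n!) = Σ_{k ≥ 1} ⌊n / p^k⌋. For p = 29, n = 1216, the terms are:
  ⌊1216/29^1⌋ = ⌊1216/29⌋ = 41
  ⌊1216/29^2⌋ = ⌊1216/841⌋ = 1
(the next term ⌊1216/29^3⌋ = 0, terminating the sum). Summing: v_29(1216!) = 41 + 1 = 42.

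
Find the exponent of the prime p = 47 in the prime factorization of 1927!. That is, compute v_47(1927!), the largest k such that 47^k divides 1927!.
v_47(1927!) = 41

Legendre's formula: v_p(n!) = Σ_{k ≥ 1} ⌊n / p^k⌋. For p = 47, n = 1927, the terms are:
  ⌊1927/47^1⌋ = ⌊1927/47⌋ = 41
(the next term ⌊1927/47^2⌋ = 0, terminating the sum). Summing: v_47(1927!) = 41 = 41.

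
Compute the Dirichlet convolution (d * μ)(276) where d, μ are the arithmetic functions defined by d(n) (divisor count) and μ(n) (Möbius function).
(d * μ)(276) = 1

Divisors of 276: [1, 2, 3, 4, 6, 12, 23, 46, 69, 92, 138, 276]. For each d | 276:
  d = 1: d(1) · μ(276/1) = 1 · 0 = 0
  d = 2: d(2) · μ(276/2) = 2 · -1 = -2
  d = 3: d(3) · μ(276/3) = 2 · 0 = 0
  d = 4: d(4) · μ(276/4) = 3 · 1 = 3
  d = 6: d(6) · μ(276/6) = 4 · 1 = 4
  d = 12: d(12) · μ(276/12) = 6 · -1 = -6
  d = 23: d(23) · μ(276/23) = 2 · 0 = 0
  d = 46: d(46) · μ(276/46) = 4 · 1 = 4
  d = 69: d(69) · μ(276/69) = 4 · 0 = 0
  d = 92: d(92) · μ(276/92) = 6 · -1 = -6
  d = 138: d(138) · μ(276/138) = 8 · -1 = -8
  d = 276: d(276) · μ(276/276) = 12 · 1 = 12
Summing: (d * μ)(276) = 0 + -2 + 0 + 3 + 4 + -6 + 0 + 4 + 0 + -6 + -8 + 12 = 1.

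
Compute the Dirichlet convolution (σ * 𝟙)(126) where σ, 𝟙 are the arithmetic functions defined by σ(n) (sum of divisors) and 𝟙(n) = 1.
(σ * 𝟙)(126) = 648

Divisors of 126: [1, 2, 3, 6, 7, 9, 14, 18, 21, 42, 63, 126]. For each d | 126:
  d = 1: σ(1) · 𝟙(126/1) = 1 · 1 = 1
  d = 2: σ(2) · 𝟙(126/2) = 3 · 1 = 3
  d = 3: σ(3) · 𝟙(126/3) = 4 · 1 = 4
  d = 6: σ(6) · 𝟙(126/6) = 12 · 1 = 12
  d = 7: σ(7) · 𝟙(126/7) = 8 · 1 = 8
  d = 9: σ(9) · 𝟙(126/9) = 13 · 1 = 13
  d = 14: σ(14) · 𝟙(126/14) = 24 · 1 = 24
  d = 18: σ(18) · 𝟙(126/18) = 39 · 1 = 39
  d = 21: σ(21) · 𝟙(126/21) = 32 · 1 = 32
  d = 42: σ(42) · 𝟙(126/42) = 96 · 1 = 96
  d = 63: σ(63) · 𝟙(126/63) = 104 · 1 = 104
  d = 126: σ(126) · 𝟙(126/126) = 312 · 1 = 312
Summing: (σ * 𝟙)(126) = 1 + 3 + 4 + 12 + 8 + 13 + 24 + 39 + 32 + 96 + 104 + 312 = 648.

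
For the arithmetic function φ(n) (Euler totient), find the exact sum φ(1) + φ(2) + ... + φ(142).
Σ_{n ≤ 142} φ(n) = 6162

Compute φ(n) for each 1 ≤ n ≤ 142: φ(1) = 1, φ(2) = 1, φ(3) = 2, φ(4) = 2, φ(5) = 4, φ(6) = 2, φ(7) = 6, φ(8) = 4, φ(9) = 6, φ(10) = 4, φ(11) = 10, φ(12) = 4, φ(13) = 12, φ(14) = 6, φ(15) = 8, φ(16) = 8, φ(17) = 16, φ(18) = 6, φ(19) = 18, φ(20) = 8, φ(21) = 12, φ(22) = 10, φ(23) = 22, φ(24) = 8, φ(25) = 20, φ(26) = 12, φ(27) = 18, φ(28) = 12, φ(29) = 28, φ(30) = 8, φ(31) = 30, φ(32) = 16, φ(33) = 20, φ(34) = 16, φ(35) = 24, φ(36) = 12, φ(37) = 36, φ(38) = 18, φ(39) = 24, φ(40) = 16, φ(41) = 40, φ(42) = 12, φ(43) = 42, φ(44) = 20, φ(45) = 24, φ(46) = 22, φ(47) = 46, φ(48) = 16, φ(49) = 42, φ(50) = 20, φ(51) = 32, φ(52) = 24, φ(53) = 52, φ(54) = 18, φ(55) = 40, φ(56) = 24, φ(57) = 36, φ(58) = 28, φ(59) = 58, φ(60) = 16, φ(61) = 60, φ(62) = 30, φ(63) = 36, φ(64) = 32, φ(65) = 48, φ(66) = 20, φ(67) = 66, φ(68) = 32, φ(69) = 44, φ(70) = 24, φ(71) = 70, φ(72) = 24, φ(73) = 72, φ(74) = 36, φ(75) = 40, φ(76) = 36, φ(77) = 60, φ(78) = 24, φ(79) = 78, φ(80) = 32, φ(81) = 54, φ(82) = 40, φ(83) = 82, φ(84) = 24, φ(85) = 64, φ(86) = 42, φ(87) = 56, φ(88) = 40, φ(89) = 88, φ(90) = 24, φ(91) = 72, φ(92) = 44, φ(93) = 60, φ(94) = 46, φ(95) = 72, φ(96) = 32, φ(97) = 96, φ(98) = 42, φ(99) = 60, φ(100) = 40, φ(101) = 100, φ(102) = 32, φ(103) = 102, φ(104) = 48, φ(105) = 48, φ(106) = 52, φ(107) = 106, φ(108) = 36, φ(109) = 108, φ(110) = 40, φ(111) = 72, φ(112) = 48, φ(113) = 112, φ(114) = 36, φ(115) = 88, φ(116) = 56, φ(117) = 72, φ(118) = 58, φ(119) = 96, φ(120) = 32, φ(121) = 110, φ(122) = 60, φ(123) = 80, φ(124) = 60, φ(125) = 100, φ(126) = 36, φ(127) = 126, φ(128) = 64, φ(129) = 84, φ(130) = 48, φ(131) = 130, φ(132) = 40, φ(133) = 108, φ(134) = 66, φ(135) = 72, φ(136) = 64, φ(137) = 136, φ(138) = 44, φ(139) = 138, φ(140) = 48, φ(141) = 92, φ(142) = 70. Summing all 142 values: 6162. (Average order: Σ_{n ≤ x} φ(n) ~ (3/π²) x². For x = 142, (3/π²)·142² ≈ 6129.12.)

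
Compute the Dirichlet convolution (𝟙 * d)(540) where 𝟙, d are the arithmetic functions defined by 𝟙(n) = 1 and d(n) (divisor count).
(𝟙 * d)(540) = 180

Divisors of 540: [1, 2, 3, 4, 5, 6, 9, 10, 12, 15, 18, 20, 27, 30, 36, 45, 54, 60, 90, 108, 135, 180, 270, 540]. For each d | 540:
  d = 1: 𝟙(1) · d(540/1) = 1 · 24 = 24
  d = 2: 𝟙(2) · d(540/2) = 1 · 16 = 16
  d = 3: 𝟙(3) · d(540/3) = 1 · 18 = 18
  d = 4: 𝟙(4) · d(540/4) = 1 · 8 = 8
  d = 5: 𝟙(5) · d(540/5) = 1 · 12 = 12
  d = 6: 𝟙(6) · d(540/6) = 1 · 12 = 12
  d = 9: 𝟙(9) · d(540/9) = 1 · 12 = 12
  d = 10: 𝟙(10) · d(540/10) = 1 · 8 = 8
  d = 12: 𝟙(12) · d(540/12) = 1 · 6 = 6
  d = 15: 𝟙(15) · d(540/15) = 1 · 9 = 9
  d = 18: 𝟙(18) · d(540/18) = 1 · 8 = 8
  d = 20: 𝟙(20) · d(540/20) = 1 · 4 = 4
  d = 27: 𝟙(27) · d(540/27) = 1 · 6 = 6
  d = 30: 𝟙(30) · d(540/30) = 1 · 6 = 6
  d = 36: 𝟙(36) · d(540/36) = 1 · 4 = 4
  d = 45: 𝟙(45) · d(540/45) = 1 · 6 = 6
  d = 54: 𝟙(54) · d(540/54) = 1 · 4 = 4
  d = 60: 𝟙(60) · d(540/60) = 1 · 3 = 3
  d = 90: 𝟙(90) · d(540/90) = 1 · 4 = 4
  d = 108: 𝟙(108) · d(540/108) = 1 · 2 = 2
  d = 135: 𝟙(135) · d(540/135) = 1 · 3 = 3
  d = 180: 𝟙(180) · d(540/180) = 1 · 2 = 2
  d = 270: 𝟙(270) · d(540/270) = 1 · 2 = 2
  d = 540: 𝟙(540) · d(540/540) = 1 · 1 = 1
Summing: (𝟙 * d)(540) = 24 + 16 + 18 + 8 + 12 + 12 + 12 + 8 + 6 + 9 + 8 + 4 + 6 + 6 + 4 + 6 + 4 + 3 + 4 + 2 + 3 + 2 + 2 + 1 = 180.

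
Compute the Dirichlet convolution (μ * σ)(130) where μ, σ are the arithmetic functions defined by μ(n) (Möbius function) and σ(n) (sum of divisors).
(μ * σ)(130) = 130

Divisors of 130: [1, 2, 5, 10, 13, 26, 65, 130]. For each d | 130:
  d = 1: μ(1) · σ(130/1) = 1 · 252 = 252
  d = 2: μ(2) · σ(130/2) = -1 · 84 = -84
  d = 5: μ(5) · σ(130/5) = -1 · 42 = -42
  d = 10: μ(10) · σ(130/10) = 1 · 14 = 14
  d = 13: μ(13) · σ(130/13) = -1 · 18 = -18
  d = 26: μ(26) · σ(130/26) = 1 · 6 = 6
  d = 65: μ(65) · σ(130/65) = 1 · 3 = 3
  d = 130: μ(130) · σ(130/130) = -1 · 1 = -1
Summing: (μ * σ)(130) = 252 + -84 + -42 + 14 + -18 + 6 + 3 + -1 = 130.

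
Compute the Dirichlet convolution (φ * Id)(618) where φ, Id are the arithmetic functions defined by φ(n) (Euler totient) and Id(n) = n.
(φ * Id)(618) = 3075

Divisors of 618: [1, 2, 3, 6, 103, 206, 309, 618]. For each d | 618:
  d = 1: φ(1) · Id(618/1) = 1 · 618 = 618
  d = 2: φ(2) · Id(618/2) = 1 · 309 = 309
  d = 3: φ(3) · Id(618/3) = 2 · 206 = 412
  d = 6: φ(6) · Id(618/6) = 2 · 103 = 206
  d = 103: φ(103) · Id(618/103) = 102 · 6 = 612
  d = 206: φ(206) · Id(618/206) = 102 · 3 = 306
  d = 309: φ(309) · Id(618/309) = 204 · 2 = 408
  d = 618: φ(618) · Id(618/618) = 204 · 1 = 204
Summing: (φ * Id)(618) = 618 + 309 + 412 + 206 + 612 + 306 + 408 + 204 = 3075.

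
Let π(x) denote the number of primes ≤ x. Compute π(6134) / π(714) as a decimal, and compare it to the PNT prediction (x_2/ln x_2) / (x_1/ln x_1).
π(6134)/π(714) = 800/127 ≈ 6.2992;  PNT prediction ≈ 6.4725.

π(714) = 127 and π(6134) = 800, so π(6134)/π(714) ≈ 6.2992. The PNT-predicted ratio is (6134/ln(6134)) / (714/ln(714)) ≈ 6.4725. The two agree to within a few percent, as expected.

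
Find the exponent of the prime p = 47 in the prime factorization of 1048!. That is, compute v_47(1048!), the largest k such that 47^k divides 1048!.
v_47(1048!) = 22

Legendre's formula: v_p(n!) = Σ_{k ≥ 1} ⌊n / p^k⌋. For p = 47, n = 1048, the terms are:
  ⌊1048/47^1⌋ = ⌊1048/47⌋ = 22
(the next term ⌊1048/47^2⌋ = 0, terminating the sum). Summing: v_47(1048!) = 22 = 22.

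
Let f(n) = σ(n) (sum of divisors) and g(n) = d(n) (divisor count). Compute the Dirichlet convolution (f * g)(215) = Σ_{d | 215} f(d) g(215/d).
(σ * d)(215) = 368

Divisors of 215: [1, 5, 43, 215]. For each d | 215:
  d = 1: σ(1) · d(215/1) = 1 · 4 = 4
  d = 5: σ(5) · d(215/5) = 6 · 2 = 12
  d = 43: σ(43) · d(215/43) = 44 · 2 = 88
  d = 215: σ(215) · d(215/215) = 264 · 1 = 264
Summing: (σ * d)(215) = 4 + 12 + 88 + 264 = 368.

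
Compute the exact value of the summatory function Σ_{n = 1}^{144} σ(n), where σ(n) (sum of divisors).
Σ_{n ≤ 144} σ(n) = 17186

Compute σ(n) for each 1 ≤ n ≤ 144: σ(1) = 1, σ(2) = 3, σ(3) = 4, σ(4) = 7, σ(5) = 6, σ(6) = 12, σ(7) = 8, σ(8) = 15, σ(9) = 13, σ(10) = 18, σ(11) = 12, σ(12) = 28, σ(13) = 14, σ(14) = 24, σ(15) = 24, σ(16) = 31, σ(17) = 18, σ(18) = 39, σ(19) = 20, σ(20) = 42, σ(21) = 32, σ(22) = 36, σ(23) = 24, σ(24) = 60, σ(25) = 31, σ(26) = 42, σ(27) = 40, σ(28) = 56, σ(29) = 30, σ(30) = 72, σ(31) = 32, σ(32) = 63, σ(33) = 48, σ(34) = 54, σ(35) = 48, σ(36) = 91, σ(37) = 38, σ(38) = 60, σ(39) = 56, σ(40) = 90, σ(41) = 42, σ(42) = 96, σ(43) = 44, σ(44) = 84, σ(45) = 78, σ(46) = 72, σ(47) = 48, σ(48) = 124, σ(49) = 57, σ(50) = 93, σ(51) = 72, σ(52) = 98, σ(53) = 54, σ(54) = 120, σ(55) = 72, σ(56) = 120, σ(57) = 80, σ(58) = 90, σ(59) = 60, σ(60) = 168, σ(61) = 62, σ(62) = 96, σ(63) = 104, σ(64) = 127, σ(65) = 84, σ(66) = 144, σ(67) = 68, σ(68) = 126, σ(69) = 96, σ(70) = 144, σ(71) = 72, σ(72) = 195, σ(73) = 74, σ(74) = 114, σ(75) = 124, σ(76) = 140, σ(77) = 96, σ(78) = 168, σ(79) = 80, σ(80) = 186, σ(81) = 121, σ(82) = 126, σ(83) = 84, σ(84) = 224, σ(85) = 108, σ(86) = 132, σ(87) = 120, σ(88) = 180, σ(89) = 90, σ(90) = 234, σ(91) = 112, σ(92) = 168, σ(93) = 128, σ(94) = 144, σ(95) = 120, σ(96) = 252, σ(97) = 98, σ(98) = 171, σ(99) = 156, σ(100) = 217, σ(101) = 102, σ(102) = 216, σ(103) = 104, σ(104) = 210, σ(105) = 192, σ(106) = 162, σ(107) = 108, σ(108) = 280, σ(109) = 110, σ(110) = 216, σ(111) = 152, σ(112) = 248, σ(113) = 114, σ(114) = 240, σ(115) = 144, σ(116) = 210, σ(117) = 182, σ(118) = 180, σ(119) = 144, σ(120) = 360, σ(121) = 133, σ(122) = 186, σ(123) = 168, σ(124) = 224, σ(125) = 156, σ(126) = 312, σ(127) = 128, σ(128) = 255, σ(129) = 176, σ(130) = 252, σ(131) = 132, σ(132) = 336, σ(133) = 160, σ(134) = 204, σ(135) = 240, σ(136) = 270, σ(137) = 138, σ(138) = 288, σ(139) = 140, σ(140) = 336, σ(141) = 192, σ(142) = 216, σ(143) = 168, σ(144) = 403. Summing all 144 values: 17186. (Average order: Σ_{n ≤ x} σ(n) ~ (π²/12) x². For x = 144, (π²/12)·144² ≈ 17054.68.)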